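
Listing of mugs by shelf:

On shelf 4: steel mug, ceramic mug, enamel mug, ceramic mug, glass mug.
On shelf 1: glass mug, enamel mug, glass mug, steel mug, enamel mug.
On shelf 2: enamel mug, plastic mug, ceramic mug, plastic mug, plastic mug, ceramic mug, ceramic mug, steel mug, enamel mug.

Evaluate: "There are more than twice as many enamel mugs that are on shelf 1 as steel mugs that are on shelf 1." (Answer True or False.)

False

enamel mugs on shelf 1: 2.
steel mugs on shelf 1: 1.
The claim requires 2 > 2 × 1 = 2, which does not hold.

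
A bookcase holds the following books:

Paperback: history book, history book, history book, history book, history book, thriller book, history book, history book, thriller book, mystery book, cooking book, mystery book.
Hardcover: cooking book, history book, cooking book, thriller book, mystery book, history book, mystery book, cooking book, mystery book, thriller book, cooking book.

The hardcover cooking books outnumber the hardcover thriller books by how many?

2

hardcover cooking books: 4.
hardcover thriller books: 2.
4 − 2 = 2.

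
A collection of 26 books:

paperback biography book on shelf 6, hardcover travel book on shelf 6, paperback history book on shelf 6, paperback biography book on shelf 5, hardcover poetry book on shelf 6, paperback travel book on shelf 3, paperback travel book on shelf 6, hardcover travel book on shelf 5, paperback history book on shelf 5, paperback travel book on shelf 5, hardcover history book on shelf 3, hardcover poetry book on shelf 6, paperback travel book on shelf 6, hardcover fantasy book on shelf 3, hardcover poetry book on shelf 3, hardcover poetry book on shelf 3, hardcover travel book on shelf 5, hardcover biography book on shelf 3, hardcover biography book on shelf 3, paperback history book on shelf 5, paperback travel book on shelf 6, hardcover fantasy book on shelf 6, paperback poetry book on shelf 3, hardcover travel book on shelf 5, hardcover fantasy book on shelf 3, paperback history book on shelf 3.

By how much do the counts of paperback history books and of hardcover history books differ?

3

paperback history books: 4. hardcover history books: 1.
|4 − 1| = 4 − 1 = 3.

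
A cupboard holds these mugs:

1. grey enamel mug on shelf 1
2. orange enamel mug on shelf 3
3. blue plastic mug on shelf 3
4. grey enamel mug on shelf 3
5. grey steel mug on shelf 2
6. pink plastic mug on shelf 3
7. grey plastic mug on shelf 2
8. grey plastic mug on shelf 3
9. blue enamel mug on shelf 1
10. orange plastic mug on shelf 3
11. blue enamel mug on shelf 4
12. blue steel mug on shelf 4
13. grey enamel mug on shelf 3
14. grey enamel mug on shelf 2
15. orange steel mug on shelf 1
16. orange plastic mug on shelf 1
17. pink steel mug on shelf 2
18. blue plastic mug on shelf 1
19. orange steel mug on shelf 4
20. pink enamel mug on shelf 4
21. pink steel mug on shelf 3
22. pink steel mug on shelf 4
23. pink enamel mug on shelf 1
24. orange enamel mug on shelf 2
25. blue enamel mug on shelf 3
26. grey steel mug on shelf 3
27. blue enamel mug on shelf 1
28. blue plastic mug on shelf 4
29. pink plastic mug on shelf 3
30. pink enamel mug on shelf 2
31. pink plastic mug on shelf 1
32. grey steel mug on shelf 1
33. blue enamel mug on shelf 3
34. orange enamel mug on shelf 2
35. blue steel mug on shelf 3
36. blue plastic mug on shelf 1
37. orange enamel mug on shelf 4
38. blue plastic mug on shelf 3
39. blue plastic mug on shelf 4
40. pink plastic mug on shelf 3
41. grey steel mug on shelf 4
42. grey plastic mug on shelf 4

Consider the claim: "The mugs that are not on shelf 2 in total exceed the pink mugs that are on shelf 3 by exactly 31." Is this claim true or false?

True

|mugs that are not on shelf 2| = 35.
|pink mugs on shelf 3| = 4.
The claim requires 35 − 4 (= 31) to equal 31, which holds.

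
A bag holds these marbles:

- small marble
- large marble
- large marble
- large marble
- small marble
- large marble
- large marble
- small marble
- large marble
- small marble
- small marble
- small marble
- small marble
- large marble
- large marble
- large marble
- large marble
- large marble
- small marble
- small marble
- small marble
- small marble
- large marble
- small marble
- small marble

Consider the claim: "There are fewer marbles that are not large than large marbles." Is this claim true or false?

|marbles that are not large| = 13.
|large marbles| = 12.
The claim requires 13 < 12, which does not hold.

False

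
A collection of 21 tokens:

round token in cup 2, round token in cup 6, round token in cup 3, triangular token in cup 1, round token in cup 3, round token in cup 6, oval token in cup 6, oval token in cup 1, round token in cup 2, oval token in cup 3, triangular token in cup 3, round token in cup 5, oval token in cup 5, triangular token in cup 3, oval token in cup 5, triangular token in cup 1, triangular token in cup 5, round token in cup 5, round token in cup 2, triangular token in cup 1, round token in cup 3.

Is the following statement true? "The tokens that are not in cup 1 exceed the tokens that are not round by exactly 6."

True

tokens that are not in cup 1: 17.
tokens that are not round: 11.
The claim requires 17 − 11 (= 6) to equal 6, which holds.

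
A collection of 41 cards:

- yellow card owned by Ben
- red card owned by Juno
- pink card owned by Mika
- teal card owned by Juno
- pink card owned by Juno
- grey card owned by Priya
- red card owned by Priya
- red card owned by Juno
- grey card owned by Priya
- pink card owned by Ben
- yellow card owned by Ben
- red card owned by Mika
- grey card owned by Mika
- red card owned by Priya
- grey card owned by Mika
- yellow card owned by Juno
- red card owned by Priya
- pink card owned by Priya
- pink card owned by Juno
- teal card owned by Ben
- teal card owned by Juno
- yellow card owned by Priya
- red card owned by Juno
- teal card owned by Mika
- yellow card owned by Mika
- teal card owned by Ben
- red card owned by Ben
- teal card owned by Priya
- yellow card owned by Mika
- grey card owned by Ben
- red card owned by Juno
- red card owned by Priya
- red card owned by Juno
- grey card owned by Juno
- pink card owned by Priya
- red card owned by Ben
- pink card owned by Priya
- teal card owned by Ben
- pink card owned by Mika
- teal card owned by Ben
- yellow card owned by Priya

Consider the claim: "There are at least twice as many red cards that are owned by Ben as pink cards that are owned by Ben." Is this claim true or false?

red cards owned by Ben: 2.
pink cards owned by Ben: 1.
The claim requires 2 ≥ 2 × 1 = 2, which holds.

True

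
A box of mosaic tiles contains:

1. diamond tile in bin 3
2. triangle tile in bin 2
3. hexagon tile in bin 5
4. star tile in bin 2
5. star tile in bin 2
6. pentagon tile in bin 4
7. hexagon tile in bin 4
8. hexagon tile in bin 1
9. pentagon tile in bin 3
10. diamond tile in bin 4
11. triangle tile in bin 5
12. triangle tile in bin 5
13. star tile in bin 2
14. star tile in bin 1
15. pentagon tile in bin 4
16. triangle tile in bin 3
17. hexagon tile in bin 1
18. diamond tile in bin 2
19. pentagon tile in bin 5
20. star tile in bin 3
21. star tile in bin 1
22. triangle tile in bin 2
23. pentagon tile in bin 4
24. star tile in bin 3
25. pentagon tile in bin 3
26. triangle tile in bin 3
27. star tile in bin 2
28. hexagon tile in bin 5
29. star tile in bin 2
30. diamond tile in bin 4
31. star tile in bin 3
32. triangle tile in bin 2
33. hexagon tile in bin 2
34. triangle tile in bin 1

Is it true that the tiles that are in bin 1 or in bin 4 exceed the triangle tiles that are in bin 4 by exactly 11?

|tiles in bin 1 or in bin 4| = 11.
|triangle tiles in bin 4| = 0.
The claim requires 11 − 0 (= 11) to equal 11, which holds.

True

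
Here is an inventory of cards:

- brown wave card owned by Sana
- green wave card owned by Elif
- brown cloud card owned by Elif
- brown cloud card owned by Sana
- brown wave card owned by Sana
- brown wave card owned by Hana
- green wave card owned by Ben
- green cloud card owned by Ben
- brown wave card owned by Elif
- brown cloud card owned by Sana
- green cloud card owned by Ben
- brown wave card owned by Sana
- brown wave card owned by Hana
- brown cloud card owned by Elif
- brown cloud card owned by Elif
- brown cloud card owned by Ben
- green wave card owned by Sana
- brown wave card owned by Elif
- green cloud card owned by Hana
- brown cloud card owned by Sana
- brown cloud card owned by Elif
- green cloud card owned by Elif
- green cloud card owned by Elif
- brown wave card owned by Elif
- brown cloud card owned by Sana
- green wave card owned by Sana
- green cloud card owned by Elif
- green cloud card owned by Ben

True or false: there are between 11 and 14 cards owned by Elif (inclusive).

|cards owned by Elif| = 11.
The claim requires 11 ≤ 11 ≤ 14, which holds.

True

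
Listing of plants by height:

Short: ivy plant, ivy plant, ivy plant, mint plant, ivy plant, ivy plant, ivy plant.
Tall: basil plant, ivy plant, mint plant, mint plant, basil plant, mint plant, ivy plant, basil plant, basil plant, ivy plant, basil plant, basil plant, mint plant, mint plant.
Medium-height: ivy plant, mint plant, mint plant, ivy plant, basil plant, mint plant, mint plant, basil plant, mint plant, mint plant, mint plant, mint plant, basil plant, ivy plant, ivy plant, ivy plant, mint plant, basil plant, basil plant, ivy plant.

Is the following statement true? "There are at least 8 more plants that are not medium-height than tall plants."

False

plants that are not medium-height: 21.
tall plants: 14.
The claim requires 21 − 14 = 7 ≥ 8, which does not hold.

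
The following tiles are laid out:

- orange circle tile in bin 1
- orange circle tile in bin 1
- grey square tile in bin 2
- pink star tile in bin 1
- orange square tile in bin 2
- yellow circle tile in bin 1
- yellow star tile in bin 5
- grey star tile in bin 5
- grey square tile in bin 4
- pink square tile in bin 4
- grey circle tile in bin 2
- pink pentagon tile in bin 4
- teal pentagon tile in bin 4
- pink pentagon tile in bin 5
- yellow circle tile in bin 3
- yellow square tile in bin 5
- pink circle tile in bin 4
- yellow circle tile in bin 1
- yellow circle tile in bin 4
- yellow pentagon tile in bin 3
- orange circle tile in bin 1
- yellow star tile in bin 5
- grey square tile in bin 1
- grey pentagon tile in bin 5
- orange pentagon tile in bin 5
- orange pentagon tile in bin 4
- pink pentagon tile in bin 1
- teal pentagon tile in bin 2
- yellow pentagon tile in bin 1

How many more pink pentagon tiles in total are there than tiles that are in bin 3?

1

pink pentagon tiles: 3.
tiles in bin 3: 2.
3 − 2 = 1.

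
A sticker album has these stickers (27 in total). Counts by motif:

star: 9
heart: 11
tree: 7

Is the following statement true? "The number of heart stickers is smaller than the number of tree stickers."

False

|heart stickers| = 11.
|tree stickers| = 7.
The claim requires 11 < 7, which does not hold.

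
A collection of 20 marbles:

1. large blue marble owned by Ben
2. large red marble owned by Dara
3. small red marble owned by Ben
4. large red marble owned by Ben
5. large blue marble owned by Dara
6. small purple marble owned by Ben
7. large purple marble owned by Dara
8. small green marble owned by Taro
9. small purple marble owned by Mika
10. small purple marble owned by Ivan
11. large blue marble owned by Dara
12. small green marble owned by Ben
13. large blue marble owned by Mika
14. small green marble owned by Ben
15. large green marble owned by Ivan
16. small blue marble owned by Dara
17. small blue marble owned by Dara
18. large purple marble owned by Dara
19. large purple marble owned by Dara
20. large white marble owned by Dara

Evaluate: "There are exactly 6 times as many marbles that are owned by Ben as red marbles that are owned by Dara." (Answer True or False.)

True

Count of marbles owned by Ben: 6.
Count of red marbles owned by Dara: 1.
The claim requires 6 = 6 × 1 = 6, which holds.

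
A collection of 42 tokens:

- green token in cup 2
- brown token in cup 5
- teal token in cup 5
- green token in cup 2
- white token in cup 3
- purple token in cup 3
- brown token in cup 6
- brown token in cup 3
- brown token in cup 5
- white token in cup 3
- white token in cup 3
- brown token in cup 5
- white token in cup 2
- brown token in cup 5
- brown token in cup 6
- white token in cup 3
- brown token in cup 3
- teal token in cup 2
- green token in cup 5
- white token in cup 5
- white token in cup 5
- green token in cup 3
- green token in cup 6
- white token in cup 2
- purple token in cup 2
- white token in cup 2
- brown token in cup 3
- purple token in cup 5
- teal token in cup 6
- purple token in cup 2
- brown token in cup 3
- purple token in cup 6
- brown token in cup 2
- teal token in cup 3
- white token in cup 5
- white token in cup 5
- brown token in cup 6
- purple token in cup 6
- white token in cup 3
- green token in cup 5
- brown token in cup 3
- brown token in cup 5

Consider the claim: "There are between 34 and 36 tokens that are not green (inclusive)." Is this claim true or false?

|tokens that are not green| = 36.
The claim requires 34 ≤ 36 ≤ 36, which holds.

True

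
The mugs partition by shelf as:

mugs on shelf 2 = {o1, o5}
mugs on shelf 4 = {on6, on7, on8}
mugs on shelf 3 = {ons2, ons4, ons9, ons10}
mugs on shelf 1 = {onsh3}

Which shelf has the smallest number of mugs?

Counts by shelf: shelf 3→4, shelf 4→3, shelf 2→2, shelf 1→1.
The minimum is 1, held uniquely by shelf 1.

shelf 1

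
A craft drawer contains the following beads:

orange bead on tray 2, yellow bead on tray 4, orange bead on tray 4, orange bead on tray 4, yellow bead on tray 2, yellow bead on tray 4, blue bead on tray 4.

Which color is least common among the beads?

blue

Counts by color: yellow 3, orange 3, blue 1.
The minimum is 1, held uniquely by blue.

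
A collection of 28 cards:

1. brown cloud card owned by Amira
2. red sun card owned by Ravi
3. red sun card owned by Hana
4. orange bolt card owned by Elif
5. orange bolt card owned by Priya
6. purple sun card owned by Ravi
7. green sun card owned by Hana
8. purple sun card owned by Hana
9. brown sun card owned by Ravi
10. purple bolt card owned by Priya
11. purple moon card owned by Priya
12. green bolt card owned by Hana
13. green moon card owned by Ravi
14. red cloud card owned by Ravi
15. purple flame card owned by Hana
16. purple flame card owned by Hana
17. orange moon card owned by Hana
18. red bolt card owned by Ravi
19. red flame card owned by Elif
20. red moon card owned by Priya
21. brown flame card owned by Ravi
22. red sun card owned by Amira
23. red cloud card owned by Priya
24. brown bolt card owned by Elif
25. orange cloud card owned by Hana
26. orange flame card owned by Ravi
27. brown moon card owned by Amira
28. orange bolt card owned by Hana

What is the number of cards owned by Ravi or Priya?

Priya: 5; Ravi: 8; together 5 + 8 = 13.

13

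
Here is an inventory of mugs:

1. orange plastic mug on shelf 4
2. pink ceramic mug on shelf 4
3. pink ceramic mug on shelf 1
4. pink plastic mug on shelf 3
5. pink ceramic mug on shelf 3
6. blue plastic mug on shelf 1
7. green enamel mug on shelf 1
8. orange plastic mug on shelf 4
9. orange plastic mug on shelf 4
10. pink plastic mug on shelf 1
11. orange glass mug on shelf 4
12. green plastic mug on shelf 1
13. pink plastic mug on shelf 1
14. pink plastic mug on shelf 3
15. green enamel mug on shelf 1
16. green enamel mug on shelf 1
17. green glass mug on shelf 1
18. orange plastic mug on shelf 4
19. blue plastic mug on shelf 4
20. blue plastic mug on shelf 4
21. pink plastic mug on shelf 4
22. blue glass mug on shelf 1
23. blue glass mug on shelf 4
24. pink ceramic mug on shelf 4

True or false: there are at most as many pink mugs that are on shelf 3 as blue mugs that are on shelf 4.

|pink mugs on shelf 3| = 3.
|blue mugs on shelf 4| = 3.
The claim requires 3 ≤ 3, which holds.

True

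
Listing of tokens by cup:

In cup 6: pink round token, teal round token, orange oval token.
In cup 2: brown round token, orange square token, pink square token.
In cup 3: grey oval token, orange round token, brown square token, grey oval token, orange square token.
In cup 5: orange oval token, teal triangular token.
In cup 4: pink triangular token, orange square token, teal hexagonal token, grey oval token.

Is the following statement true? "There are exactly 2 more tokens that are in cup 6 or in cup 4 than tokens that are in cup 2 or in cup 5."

True

There are 7 tokens in cup 6 or in cup 4.
There are 5 tokens in cup 2 or in cup 5.
The claim requires 7 − 5 (= 2) to equal 2, which holds.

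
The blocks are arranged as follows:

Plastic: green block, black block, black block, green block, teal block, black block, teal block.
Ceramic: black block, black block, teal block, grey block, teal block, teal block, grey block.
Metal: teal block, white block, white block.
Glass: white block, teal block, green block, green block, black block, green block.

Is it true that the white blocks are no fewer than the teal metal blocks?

True

|white blocks| = 3.
|teal metal blocks| = 1.
The claim requires 3 ≥ 1, which holds.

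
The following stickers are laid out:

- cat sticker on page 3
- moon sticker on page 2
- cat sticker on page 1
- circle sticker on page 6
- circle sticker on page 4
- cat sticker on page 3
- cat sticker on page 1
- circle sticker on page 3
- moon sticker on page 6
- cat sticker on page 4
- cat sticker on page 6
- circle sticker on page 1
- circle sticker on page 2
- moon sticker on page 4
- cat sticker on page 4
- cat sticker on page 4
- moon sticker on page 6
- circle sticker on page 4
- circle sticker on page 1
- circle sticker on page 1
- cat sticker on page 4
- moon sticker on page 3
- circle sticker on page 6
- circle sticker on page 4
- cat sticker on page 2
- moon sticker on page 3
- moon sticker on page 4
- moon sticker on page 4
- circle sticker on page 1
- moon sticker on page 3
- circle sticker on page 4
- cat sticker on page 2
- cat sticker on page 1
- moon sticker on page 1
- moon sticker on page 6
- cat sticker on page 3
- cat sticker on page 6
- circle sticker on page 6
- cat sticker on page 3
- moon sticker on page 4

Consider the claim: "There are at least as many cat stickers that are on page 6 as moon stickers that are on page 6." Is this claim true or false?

False

|cat stickers on page 6| = 2.
|moon stickers on page 6| = 3.
The claim requires 2 ≥ 3, which does not hold.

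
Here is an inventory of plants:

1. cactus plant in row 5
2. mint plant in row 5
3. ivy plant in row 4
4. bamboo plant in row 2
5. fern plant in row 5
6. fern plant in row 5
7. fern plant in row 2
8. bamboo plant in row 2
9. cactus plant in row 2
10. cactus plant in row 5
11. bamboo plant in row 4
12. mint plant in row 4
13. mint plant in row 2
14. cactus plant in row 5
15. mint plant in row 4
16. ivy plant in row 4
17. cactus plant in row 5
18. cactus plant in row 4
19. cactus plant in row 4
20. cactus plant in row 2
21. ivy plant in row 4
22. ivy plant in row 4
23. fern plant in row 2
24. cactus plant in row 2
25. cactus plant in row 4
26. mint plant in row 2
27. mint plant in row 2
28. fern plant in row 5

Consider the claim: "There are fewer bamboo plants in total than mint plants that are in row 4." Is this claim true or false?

False

There are 3 bamboo plants.
There are 2 mint plants in row 4.
The claim requires 3 < 2, which does not hold.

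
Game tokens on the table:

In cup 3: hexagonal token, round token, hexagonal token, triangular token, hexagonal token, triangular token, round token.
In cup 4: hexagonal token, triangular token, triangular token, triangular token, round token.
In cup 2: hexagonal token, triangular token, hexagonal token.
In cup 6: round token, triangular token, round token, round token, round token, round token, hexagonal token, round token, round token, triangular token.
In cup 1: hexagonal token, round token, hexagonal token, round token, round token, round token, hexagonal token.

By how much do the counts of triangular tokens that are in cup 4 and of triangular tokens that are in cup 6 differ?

triangular tokens in cup 4: 3. triangular tokens in cup 6: 2.
|3 − 2| = 3 − 2 = 1.

1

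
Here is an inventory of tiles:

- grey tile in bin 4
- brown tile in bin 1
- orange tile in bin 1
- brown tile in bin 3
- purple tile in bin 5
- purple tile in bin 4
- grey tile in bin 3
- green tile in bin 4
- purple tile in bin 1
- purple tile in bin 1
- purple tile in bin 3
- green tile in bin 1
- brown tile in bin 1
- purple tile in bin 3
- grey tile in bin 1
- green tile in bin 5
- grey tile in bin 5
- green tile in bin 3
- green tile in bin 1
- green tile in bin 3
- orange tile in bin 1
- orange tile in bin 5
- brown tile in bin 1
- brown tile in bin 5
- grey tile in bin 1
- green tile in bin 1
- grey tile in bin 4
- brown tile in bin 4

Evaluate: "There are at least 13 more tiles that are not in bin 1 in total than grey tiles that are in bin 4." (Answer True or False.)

tiles that are not in bin 1: 16.
grey tiles in bin 4: 2.
The claim requires 16 − 2 = 14 ≥ 13, which holds.

True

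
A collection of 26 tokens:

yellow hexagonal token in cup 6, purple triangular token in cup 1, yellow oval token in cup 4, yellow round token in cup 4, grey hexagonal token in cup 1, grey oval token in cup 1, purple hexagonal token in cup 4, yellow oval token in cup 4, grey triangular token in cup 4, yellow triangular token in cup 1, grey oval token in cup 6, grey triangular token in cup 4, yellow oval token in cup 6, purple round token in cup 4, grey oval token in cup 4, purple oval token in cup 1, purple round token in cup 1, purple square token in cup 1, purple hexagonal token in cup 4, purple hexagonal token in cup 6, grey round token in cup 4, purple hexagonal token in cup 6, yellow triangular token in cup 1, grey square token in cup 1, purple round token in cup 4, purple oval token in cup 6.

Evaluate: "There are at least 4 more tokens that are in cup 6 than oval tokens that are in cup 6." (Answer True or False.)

|tokens in cup 6| = 6.
|oval tokens in cup 6| = 3.
The claim requires 6 − 3 = 3 ≥ 4, which does not hold.

False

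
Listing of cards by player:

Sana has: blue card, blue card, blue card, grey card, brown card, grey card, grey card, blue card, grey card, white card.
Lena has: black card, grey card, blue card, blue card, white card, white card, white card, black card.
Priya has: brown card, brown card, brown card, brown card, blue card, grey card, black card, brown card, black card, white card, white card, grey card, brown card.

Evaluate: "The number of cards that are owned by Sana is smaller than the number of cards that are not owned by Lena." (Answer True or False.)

|cards owned by Sana| = 10.
|cards that are not owned by Lena| = 23.
The claim requires 10 < 23, which holds.

True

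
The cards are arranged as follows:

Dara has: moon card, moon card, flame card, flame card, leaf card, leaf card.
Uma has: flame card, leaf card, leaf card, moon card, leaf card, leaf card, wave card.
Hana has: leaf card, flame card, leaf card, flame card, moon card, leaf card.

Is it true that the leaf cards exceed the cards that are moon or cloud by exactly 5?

True

|leaf cards| = 9.
|cards that are moon or cloud| = 4.
The claim requires 9 − 4 (= 5) to equal 5, which holds.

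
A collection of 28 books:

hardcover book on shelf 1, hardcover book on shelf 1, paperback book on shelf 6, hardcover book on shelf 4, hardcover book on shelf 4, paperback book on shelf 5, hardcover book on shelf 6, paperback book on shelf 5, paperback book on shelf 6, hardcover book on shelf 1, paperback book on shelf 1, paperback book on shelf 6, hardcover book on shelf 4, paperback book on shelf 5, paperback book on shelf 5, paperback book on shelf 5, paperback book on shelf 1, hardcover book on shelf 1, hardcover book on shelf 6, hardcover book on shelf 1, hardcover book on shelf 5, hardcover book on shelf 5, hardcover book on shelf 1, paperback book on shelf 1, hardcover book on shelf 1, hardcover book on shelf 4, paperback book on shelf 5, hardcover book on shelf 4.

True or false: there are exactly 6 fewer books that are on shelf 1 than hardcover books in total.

|books on shelf 1| = 10.
|hardcover books| = 16.
The claim requires 16 − 10 (= 6) to equal 6, which holds.

True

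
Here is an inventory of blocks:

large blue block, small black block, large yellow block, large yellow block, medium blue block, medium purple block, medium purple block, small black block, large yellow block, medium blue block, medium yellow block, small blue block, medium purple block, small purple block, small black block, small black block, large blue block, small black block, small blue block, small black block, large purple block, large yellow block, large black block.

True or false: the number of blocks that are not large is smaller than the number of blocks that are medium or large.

|blocks that are not large| = 15.
|blocks that are medium or large| = 14.
The claim requires 15 < 14, which does not hold.

False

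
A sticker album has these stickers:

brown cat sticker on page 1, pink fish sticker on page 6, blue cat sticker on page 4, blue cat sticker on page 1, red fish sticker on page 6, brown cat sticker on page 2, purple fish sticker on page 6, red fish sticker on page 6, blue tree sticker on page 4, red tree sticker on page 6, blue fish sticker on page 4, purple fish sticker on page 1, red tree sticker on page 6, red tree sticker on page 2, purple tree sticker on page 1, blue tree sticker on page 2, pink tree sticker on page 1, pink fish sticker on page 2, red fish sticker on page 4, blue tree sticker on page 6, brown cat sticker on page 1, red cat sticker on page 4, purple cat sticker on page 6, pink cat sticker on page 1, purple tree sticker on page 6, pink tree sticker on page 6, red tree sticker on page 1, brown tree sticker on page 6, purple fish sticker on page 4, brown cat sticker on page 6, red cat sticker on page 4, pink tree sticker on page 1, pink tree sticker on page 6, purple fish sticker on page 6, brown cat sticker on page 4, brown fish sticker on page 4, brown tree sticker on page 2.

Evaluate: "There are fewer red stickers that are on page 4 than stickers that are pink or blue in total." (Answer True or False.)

|red stickers on page 4| = 3.
|stickers that are pink or blue| = 13.
The claim requires 3 < 13, which holds.

True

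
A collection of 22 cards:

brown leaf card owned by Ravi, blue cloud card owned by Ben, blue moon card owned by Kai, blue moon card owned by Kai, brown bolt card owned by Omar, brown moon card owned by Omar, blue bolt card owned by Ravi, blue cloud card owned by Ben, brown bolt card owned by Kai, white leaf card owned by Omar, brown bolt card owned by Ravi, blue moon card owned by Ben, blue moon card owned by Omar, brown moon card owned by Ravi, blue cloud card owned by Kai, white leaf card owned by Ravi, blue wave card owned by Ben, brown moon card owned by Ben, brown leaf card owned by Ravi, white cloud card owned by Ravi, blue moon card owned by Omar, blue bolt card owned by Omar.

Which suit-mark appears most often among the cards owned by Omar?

moon

Counts by suit-mark (restricted to cards owned by Omar): moon 3, bolt 2, leaf 1.
The maximum is 3, held uniquely by moon.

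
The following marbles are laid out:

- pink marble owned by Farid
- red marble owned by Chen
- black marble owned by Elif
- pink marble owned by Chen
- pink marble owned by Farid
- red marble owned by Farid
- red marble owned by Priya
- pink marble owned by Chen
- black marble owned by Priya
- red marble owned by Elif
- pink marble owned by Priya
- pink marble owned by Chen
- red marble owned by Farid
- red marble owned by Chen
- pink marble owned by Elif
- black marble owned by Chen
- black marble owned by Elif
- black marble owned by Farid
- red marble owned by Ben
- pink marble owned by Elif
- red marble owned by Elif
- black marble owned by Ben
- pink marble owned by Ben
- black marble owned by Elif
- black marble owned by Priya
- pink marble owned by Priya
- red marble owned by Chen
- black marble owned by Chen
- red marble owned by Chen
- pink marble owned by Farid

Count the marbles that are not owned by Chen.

21

Total marbles: 30; with the excluded value: 9; remaining 30 − 9 = 21.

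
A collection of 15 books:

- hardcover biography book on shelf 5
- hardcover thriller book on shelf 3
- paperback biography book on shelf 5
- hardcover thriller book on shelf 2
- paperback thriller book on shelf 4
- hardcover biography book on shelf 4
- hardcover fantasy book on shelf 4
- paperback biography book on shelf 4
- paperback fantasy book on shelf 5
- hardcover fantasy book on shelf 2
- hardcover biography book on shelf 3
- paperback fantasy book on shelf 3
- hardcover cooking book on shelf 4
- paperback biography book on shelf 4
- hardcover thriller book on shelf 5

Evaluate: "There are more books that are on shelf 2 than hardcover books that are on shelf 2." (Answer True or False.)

False

|books on shelf 2| = 2.
|hardcover books on shelf 2| = 2.
The claim requires 2 > 2, which does not hold.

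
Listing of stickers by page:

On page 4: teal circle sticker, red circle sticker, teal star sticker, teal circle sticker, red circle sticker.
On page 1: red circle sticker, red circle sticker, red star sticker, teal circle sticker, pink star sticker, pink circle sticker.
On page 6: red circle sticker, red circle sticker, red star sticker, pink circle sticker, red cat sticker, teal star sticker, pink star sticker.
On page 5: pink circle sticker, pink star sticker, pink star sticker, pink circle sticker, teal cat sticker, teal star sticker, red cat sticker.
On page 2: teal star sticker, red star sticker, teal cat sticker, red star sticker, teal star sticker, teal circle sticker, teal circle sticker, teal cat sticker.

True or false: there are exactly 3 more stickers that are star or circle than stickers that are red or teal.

stickers that are star or circle: 28.
stickers that are red or teal: 25.
The claim requires 28 − 25 (= 3) to equal 3, which holds.

True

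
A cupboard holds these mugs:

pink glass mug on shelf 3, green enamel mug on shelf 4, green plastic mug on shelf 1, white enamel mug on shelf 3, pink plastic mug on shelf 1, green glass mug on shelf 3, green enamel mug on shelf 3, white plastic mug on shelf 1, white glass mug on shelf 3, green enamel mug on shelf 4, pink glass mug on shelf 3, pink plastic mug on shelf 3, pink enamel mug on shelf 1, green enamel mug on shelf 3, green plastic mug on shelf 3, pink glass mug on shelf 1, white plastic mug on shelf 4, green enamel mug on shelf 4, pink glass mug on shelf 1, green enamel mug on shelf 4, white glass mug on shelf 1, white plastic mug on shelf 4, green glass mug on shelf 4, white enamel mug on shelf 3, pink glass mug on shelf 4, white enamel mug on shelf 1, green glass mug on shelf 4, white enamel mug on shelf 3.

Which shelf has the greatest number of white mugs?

shelf 3

Counts by shelf (restricted to white mugs): shelf 3→4, shelf 1→3, shelf 4→2.
The maximum is 4, held uniquely by shelf 3.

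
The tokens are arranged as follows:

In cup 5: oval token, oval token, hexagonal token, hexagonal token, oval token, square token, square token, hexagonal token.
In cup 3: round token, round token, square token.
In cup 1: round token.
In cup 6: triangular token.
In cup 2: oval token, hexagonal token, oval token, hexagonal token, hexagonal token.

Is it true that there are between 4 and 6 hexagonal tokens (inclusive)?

True

|hexagonal tokens| = 6.
The claim requires 4 ≤ 6 ≤ 6, which holds.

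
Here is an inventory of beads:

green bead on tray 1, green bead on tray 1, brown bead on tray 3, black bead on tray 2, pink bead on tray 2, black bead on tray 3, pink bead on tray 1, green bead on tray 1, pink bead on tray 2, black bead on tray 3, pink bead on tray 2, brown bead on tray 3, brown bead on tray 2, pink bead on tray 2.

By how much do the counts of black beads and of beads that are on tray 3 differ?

1

black beads: 3. beads on tray 3: 4.
|3 − 4| = 4 − 3 = 1.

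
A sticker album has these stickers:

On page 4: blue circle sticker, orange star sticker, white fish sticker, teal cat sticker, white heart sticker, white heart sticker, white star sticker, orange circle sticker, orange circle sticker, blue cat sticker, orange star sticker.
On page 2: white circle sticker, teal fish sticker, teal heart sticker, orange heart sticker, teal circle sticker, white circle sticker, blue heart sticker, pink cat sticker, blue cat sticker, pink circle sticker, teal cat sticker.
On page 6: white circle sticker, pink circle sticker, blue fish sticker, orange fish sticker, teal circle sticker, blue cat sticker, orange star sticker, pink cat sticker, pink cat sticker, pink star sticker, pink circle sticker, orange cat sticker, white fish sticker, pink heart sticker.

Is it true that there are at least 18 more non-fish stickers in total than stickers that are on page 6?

False

There are 31 non-fish stickers.
There are 14 stickers on page 6.
The claim requires 31 − 14 = 17 ≥ 18, which does not hold.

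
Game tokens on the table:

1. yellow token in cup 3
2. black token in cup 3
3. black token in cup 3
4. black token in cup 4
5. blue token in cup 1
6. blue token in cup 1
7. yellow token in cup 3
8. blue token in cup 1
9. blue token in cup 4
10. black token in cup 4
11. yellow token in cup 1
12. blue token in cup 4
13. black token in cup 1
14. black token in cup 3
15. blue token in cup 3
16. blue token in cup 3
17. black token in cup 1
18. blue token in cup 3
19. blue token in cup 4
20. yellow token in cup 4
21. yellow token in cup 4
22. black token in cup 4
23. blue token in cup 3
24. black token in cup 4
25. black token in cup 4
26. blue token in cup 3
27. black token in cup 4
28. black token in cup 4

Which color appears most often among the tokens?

Counts by color: black 12, blue 11, yellow 5.
The maximum is 12, held uniquely by black.

black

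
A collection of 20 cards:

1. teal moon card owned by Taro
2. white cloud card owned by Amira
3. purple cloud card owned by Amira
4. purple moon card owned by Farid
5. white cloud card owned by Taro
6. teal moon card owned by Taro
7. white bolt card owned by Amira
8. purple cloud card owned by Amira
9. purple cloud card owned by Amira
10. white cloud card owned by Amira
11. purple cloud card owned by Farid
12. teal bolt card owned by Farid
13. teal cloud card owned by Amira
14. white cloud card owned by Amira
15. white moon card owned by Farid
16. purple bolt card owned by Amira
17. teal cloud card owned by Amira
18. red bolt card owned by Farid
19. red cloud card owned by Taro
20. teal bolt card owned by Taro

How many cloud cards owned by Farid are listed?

1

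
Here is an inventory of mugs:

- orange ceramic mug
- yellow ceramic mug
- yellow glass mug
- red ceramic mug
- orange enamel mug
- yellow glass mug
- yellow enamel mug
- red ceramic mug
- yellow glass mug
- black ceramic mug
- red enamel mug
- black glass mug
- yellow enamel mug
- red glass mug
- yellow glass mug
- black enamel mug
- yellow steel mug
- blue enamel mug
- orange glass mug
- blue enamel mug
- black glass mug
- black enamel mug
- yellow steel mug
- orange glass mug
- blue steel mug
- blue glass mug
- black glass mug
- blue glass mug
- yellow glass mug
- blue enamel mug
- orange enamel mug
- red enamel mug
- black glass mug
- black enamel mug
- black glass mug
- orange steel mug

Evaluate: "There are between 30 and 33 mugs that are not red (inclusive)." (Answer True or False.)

True

mugs that are not red: 31.
The claim requires 30 ≤ 31 ≤ 33, which holds.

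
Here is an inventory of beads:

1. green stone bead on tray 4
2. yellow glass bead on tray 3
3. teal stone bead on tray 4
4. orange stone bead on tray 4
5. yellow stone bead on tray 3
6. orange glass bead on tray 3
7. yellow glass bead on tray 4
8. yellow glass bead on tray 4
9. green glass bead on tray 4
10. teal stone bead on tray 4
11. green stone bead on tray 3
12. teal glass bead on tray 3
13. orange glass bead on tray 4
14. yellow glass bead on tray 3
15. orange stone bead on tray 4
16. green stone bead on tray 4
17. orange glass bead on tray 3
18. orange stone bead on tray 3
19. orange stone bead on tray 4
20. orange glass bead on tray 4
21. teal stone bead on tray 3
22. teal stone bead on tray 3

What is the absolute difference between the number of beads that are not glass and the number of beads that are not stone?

2

beads that are not glass: 12. beads that are not stone: 10.
|12 − 10| = 12 − 10 = 2.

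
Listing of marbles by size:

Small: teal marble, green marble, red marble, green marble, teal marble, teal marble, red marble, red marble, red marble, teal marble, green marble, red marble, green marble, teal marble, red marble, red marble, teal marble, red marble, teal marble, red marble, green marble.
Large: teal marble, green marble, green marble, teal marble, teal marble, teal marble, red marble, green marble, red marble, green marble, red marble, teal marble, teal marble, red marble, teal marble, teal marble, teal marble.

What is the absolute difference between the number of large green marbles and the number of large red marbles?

large green marbles: 4. large red marbles: 4.
|4 − 4| = 4 − 4 = 0.

0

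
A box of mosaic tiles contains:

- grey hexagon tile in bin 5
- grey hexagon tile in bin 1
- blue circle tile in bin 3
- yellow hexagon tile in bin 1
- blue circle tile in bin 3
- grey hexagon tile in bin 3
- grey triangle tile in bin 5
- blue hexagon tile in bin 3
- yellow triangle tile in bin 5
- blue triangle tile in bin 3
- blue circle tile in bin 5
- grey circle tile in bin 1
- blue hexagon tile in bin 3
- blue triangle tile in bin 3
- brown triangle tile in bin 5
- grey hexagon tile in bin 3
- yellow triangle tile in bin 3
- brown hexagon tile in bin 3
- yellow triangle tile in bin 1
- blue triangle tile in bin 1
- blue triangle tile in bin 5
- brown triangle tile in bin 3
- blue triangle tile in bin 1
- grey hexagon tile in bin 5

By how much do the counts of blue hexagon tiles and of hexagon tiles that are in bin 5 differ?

blue hexagon tiles: 2. hexagon tiles in bin 5: 2.
|2 − 2| = 2 − 2 = 0.

0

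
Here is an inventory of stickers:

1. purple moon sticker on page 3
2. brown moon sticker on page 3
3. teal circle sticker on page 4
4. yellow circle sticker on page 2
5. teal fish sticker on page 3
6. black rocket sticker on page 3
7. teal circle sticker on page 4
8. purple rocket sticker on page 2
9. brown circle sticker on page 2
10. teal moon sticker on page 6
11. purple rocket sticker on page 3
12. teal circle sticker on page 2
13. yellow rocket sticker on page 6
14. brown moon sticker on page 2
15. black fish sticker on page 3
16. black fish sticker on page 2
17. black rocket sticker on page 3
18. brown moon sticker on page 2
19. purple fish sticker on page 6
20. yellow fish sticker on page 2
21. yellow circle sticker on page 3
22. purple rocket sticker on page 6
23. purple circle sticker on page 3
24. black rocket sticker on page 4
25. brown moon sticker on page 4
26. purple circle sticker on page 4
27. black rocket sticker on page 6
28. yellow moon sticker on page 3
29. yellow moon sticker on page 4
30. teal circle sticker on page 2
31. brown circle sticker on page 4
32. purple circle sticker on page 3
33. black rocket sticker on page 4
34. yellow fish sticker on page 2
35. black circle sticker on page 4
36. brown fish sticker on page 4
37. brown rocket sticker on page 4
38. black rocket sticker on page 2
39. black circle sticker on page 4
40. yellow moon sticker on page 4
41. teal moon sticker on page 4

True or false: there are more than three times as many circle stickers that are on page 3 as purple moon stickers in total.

False

|circle stickers on page 3| = 3.
|purple moon stickers| = 1.
The claim requires 3 > 3 × 1 = 3, which does not hold.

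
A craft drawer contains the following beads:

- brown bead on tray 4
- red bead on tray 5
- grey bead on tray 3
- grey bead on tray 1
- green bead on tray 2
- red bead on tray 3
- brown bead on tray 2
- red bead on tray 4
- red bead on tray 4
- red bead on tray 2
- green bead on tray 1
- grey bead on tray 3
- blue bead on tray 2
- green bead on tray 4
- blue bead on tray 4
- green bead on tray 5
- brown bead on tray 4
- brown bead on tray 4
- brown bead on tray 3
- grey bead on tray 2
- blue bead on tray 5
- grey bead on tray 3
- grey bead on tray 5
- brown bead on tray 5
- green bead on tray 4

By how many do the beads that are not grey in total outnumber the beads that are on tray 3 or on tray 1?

beads that are not grey: 19.
beads on tray 3 or on tray 1: 7.
19 − 7 = 12.

12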